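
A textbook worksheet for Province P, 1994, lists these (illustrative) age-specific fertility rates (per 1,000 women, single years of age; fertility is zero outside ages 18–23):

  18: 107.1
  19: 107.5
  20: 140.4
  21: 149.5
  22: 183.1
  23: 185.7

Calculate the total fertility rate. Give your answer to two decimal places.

0.87

Sum of ASFRs = 107.1 + 107.5 + 140.4 + 149.5 + 183.1 + 185.7 = 873.3
TFR = 873.3 / 1000 = 0.8733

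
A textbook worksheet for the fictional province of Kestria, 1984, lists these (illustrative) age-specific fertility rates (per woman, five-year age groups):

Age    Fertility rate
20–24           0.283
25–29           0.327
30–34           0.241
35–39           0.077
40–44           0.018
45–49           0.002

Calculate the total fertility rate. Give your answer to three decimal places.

4.740

Sum of ASFRs = 0.283 + 0.327 + 0.241 + 0.077 + 0.018 + 0.002 = 0.948
TFR = 5 × 0.948 = 4.74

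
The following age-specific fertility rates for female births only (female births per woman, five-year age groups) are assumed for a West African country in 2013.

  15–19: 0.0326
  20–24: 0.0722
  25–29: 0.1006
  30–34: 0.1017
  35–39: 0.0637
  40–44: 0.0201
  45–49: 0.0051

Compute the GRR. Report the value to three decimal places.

1.980

Sum of female ASFRs = 0.0326 + 0.0722 + 0.1006 + 0.1017 + 0.0637 + 0.0201 + 0.0051 = 0.3960
GRR = 5 × 0.3960 = 1.98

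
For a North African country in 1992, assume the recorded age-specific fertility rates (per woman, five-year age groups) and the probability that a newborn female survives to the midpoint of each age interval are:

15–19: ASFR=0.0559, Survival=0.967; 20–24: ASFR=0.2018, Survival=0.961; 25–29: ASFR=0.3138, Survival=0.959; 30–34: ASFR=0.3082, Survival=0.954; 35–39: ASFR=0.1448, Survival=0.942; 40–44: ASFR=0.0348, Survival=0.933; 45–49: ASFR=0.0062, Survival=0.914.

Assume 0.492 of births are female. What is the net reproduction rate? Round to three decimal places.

2.503

Proportion female at birth = 0.492.
Survival-weighted fertility by age (5·fₓ·Sₓ):
  15–19: 5 × 0.0559 × 0.967 = 0.27028
  20–24: 5 × 0.2018 × 0.961 = 0.96965
  25–29: 5 × 0.3138 × 0.959 = 1.50467
  30–34: 5 × 0.3082 × 0.954 = 1.47011
  35–39: 5 × 0.1448 × 0.942 = 0.68201
  40–44: 5 × 0.0348 × 0.933 = 0.16234
  45–49: 5 × 0.0062 × 0.914 = 0.02833
Sum = 5.08739
NRR = 0.492 × 5.08739 = 2.50300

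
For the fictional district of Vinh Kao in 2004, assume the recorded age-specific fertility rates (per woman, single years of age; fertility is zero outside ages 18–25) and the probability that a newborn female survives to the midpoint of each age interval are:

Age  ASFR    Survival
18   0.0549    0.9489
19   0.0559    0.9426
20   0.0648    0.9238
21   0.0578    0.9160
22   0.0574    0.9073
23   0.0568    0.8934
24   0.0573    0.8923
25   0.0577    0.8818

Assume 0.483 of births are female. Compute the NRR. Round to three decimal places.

0.204

Proportion female at birth = 0.483.
Survival-weighted fertility by age (1·fₓ·Sₓ):
  18: 1 × 0.0549 × 0.9489 = 0.05209
  19: 1 × 0.0559 × 0.9426 = 0.05269
  20: 1 × 0.0648 × 0.9238 = 0.05986
  21: 1 × 0.0578 × 0.9160 = 0.05294
  22: 1 × 0.0574 × 0.9073 = 0.05208
  23: 1 × 0.0568 × 0.8934 = 0.05075
  24: 1 × 0.0573 × 0.8923 = 0.05113
  25: 1 × 0.0577 × 0.8818 = 0.05088
Sum = 0.42242
NRR = 0.483 × 0.42242 = 0.20403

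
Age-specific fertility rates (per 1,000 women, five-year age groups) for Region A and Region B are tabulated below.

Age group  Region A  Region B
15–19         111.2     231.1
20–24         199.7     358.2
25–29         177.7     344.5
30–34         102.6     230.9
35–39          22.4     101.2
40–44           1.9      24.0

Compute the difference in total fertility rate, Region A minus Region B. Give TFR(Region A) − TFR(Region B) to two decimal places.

Region A:
  Sum of ASFRs = 111.2 + 199.7 + 177.7 + 102.6 + 22.4 + 1.9 = 615.5
  TFR = 5 × 615.5 / 1000 = 3.0775
Region B:
  Sum of ASFRs = 231.1 + 358.2 + 344.5 + 230.9 + 101.2 + 24.0 = 1289.9
  TFR = 5 × 1289.9 / 1000 = 6.4495
Difference = 3.0775 − 6.4495 = -3.372

-3.37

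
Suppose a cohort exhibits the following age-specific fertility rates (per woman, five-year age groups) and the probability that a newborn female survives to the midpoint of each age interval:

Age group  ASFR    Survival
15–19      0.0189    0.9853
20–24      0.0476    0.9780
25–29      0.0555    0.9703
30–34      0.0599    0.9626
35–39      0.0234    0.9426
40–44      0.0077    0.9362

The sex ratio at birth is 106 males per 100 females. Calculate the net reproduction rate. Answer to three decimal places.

0.500

Proportion female at birth = 100 / (100 + 106) = 0.48544.
Per-age-group product (5 × ASFR × survival probability):
  15–19: 5 × 0.0189 × 0.9853 = 0.09311
  20–24: 5 × 0.0476 × 0.9780 = 0.23276
  25–29: 5 × 0.0555 × 0.9703 = 0.26926
  30–34: 5 × 0.0599 × 0.9626 = 0.28830
  35–39: 5 × 0.0234 × 0.9426 = 0.11028
  40–44: 5 × 0.0077 × 0.9362 = 0.03604
Sum = 1.02975
NRR = 0.48544 × 1.02975 = 0.49988
NRR < 1, so the cohort does not fully replace itself.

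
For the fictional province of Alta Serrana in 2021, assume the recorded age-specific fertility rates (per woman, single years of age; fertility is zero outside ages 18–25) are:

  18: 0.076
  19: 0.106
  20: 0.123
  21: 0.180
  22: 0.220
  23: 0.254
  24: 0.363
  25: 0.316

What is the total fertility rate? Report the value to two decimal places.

Sum of ASFRs = 0.076 + 0.106 + 0.123 + 0.180 + 0.220 + 0.254 + 0.363 + 0.316 = 1.638
TFR = 1.638

1.64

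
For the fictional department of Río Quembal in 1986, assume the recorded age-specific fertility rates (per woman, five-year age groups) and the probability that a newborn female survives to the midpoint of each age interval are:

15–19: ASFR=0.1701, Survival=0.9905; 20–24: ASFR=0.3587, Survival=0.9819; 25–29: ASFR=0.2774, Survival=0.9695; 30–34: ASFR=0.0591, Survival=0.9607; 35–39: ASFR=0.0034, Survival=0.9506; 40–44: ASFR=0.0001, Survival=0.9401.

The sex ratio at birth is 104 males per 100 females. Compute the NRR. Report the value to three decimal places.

2.083

Proportion female at birth = 100 / (100 + 104) = 0.49020.
Each age group contributes 5 × ASFR × survival:
  15–19: 5 × 0.1701 × 0.9905 = 0.84242
  20–24: 5 × 0.3587 × 0.9819 = 1.76104
  25–29: 5 × 0.2774 × 0.9695 = 1.34470
  30–34: 5 × 0.0591 × 0.9607 = 0.28389
  35–39: 5 × 0.0034 × 0.9506 = 0.01616
  40–44: 5 × 0.0001 × 0.9401 = 0.00047
Sum = 4.24868
NRR = 0.49020 × 4.24868 = 2.08270
An NRR exceeding 1 indicates intrinsic growth under these rates.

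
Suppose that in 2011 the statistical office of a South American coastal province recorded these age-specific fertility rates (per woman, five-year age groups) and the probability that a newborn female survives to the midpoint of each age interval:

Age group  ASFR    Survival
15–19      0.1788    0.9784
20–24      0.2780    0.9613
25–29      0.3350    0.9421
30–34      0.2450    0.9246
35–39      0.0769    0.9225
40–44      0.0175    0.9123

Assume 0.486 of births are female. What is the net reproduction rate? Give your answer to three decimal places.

Proportion female at birth = 0.486.
Survival-weighted fertility by age (5·fₓ·Sₓ):
  15–19: 5 × 0.1788 × 0.9784 = 0.87469
  20–24: 5 × 0.2780 × 0.9613 = 1.33621
  25–29: 5 × 0.3350 × 0.9421 = 1.57802
  30–34: 5 × 0.2450 × 0.9246 = 1.13264
  35–39: 5 × 0.0769 × 0.9225 = 0.35470
  40–44: 5 × 0.0175 × 0.9123 = 0.07983
Sum = 5.35609
NRR = 0.486 × 5.35609 = 2.60306
With NRR above 1 the population is above replacement fertility.

2.603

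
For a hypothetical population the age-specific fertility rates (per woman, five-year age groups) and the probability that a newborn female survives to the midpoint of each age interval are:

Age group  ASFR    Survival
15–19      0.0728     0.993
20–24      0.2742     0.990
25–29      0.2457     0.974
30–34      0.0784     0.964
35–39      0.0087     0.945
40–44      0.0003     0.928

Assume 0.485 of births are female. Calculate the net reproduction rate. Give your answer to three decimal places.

Proportion female at birth = 0.485.
Survival-weighted fertility by age (5·fₓ·Sₓ):
  15–19: 5 × 0.0728 × 0.993 = 0.36145
  20–24: 5 × 0.2742 × 0.990 = 1.35729
  25–29: 5 × 0.2457 × 0.974 = 1.19656
  30–34: 5 × 0.0784 × 0.964 = 0.37789
  35–39: 5 × 0.0087 × 0.945 = 0.04111
  40–44: 5 × 0.0003 × 0.928 = 0.00139
Sum = 3.33569
NRR = 0.485 × 3.33569 = 1.61781

1.618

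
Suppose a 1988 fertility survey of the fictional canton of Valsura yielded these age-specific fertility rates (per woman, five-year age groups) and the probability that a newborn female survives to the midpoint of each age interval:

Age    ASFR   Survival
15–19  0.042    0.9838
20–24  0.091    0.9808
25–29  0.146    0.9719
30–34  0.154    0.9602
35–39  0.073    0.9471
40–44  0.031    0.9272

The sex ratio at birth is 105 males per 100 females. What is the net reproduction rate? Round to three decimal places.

1.264

Proportion female at birth = 100 / (100 + 105) = 0.48780.
Each age group contributes 5 × ASFR × survival:
  15–19: 5 × 0.042 × 0.9838 = 0.20660
  20–24: 5 × 0.091 × 0.9808 = 0.44626
  25–29: 5 × 0.146 × 0.9719 = 0.70949
  30–34: 5 × 0.154 × 0.9602 = 0.73935
  35–39: 5 × 0.073 × 0.9471 = 0.34569
  40–44: 5 × 0.031 × 0.9272 = 0.14372
Sum = 2.59111
NRR = 0.48780 × 2.59111 = 1.26394
An NRR exceeding 1 indicates intrinsic growth under these rates.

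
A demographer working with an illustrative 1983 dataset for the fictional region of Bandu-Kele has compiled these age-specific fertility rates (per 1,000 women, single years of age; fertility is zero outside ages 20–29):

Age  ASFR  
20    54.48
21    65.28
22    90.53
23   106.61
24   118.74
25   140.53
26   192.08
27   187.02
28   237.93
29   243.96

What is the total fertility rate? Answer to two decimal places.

1.44

Sum of ASFRs = 54.48 + 65.28 + 90.53 + 106.61 + 118.74 + 140.53 + 192.08 + 187.02 + 237.93 + 243.96 = 1437.16
TFR = 1437.16 / 1000 = 1.43716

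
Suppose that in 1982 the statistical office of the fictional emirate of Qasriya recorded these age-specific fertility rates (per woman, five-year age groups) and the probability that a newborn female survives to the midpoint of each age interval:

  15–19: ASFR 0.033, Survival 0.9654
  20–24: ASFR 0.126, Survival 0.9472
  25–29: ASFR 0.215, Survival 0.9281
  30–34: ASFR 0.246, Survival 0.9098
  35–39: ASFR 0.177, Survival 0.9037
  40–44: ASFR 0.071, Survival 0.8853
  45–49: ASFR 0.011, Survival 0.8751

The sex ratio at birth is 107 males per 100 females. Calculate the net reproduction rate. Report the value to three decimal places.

Proportion female at birth = 100 / (100 + 107) = 0.48309.
Weighting each age-specific rate by interval width and survival:
  15–19: 5 × 0.033 × 0.9654 = 0.15929
  20–24: 5 × 0.126 × 0.9472 = 0.59674
  25–29: 5 × 0.215 × 0.9281 = 0.99771
  30–34: 5 × 0.246 × 0.9098 = 1.11905
  35–39: 5 × 0.177 × 0.9037 = 0.79977
  40–44: 5 × 0.071 × 0.8853 = 0.31428
  45–49: 5 × 0.011 × 0.8751 = 0.04813
Sum = 4.03497
NRR = 0.48309 × 4.03497 = 1.94925

1.949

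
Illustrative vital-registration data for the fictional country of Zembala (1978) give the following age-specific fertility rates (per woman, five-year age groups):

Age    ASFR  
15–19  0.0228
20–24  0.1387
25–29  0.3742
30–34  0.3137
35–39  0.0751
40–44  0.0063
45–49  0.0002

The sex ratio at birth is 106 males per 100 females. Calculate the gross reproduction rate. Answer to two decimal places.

Proportion female at birth = 100 / (100 + 106) = 0.48544.
Sum of ASFRs = 0.0228 + 0.1387 + 0.3742 + 0.3137 + 0.0751 + 0.0063 + 0.0002 = 0.9310
TFR = 5 × 0.9310 = 4.655
GRR = 0.48544 × 4.655 = 2.25972

2.26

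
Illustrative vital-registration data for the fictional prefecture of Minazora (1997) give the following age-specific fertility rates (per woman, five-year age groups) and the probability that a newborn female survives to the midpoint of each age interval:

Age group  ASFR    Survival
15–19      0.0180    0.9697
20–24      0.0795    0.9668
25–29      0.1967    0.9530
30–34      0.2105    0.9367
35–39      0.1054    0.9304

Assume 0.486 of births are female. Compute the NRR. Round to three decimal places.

1.402

Proportion female at birth = 0.486.
Each age group contributes 5 × ASFR × survival:
  15–19: 5 × 0.0180 × 0.9697 = 0.08727
  20–24: 5 × 0.0795 × 0.9668 = 0.38430
  25–29: 5 × 0.1967 × 0.9530 = 0.93728
  30–34: 5 × 0.2105 × 0.9367 = 0.98588
  35–39: 5 × 0.1054 × 0.9304 = 0.49032
Sum = 2.88505
NRR = 0.486 × 2.88505 = 1.40213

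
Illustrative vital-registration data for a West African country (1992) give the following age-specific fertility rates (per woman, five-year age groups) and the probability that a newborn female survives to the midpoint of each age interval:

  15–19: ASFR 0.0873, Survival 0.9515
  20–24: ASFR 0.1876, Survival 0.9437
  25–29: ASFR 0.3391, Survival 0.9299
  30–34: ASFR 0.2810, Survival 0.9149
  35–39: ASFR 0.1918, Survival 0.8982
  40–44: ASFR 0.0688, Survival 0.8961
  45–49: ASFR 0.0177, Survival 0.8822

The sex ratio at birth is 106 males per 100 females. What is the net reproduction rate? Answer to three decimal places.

Proportion female at birth = 100 / (100 + 106) = 0.48544.
Each age group contributes 5 × ASFR × survival:
  15–19: 5 × 0.0873 × 0.9515 = 0.41533
  20–24: 5 × 0.1876 × 0.9437 = 0.88519
  25–29: 5 × 0.3391 × 0.9299 = 1.57665
  30–34: 5 × 0.2810 × 0.9149 = 1.28543
  35–39: 5 × 0.1918 × 0.8982 = 0.86137
  40–44: 5 × 0.0688 × 0.8961 = 0.30826
  45–49: 5 × 0.0177 × 0.8822 = 0.07807
Sum = 5.41030
NRR = 0.48544 × 5.41030 = 2.62638

2.626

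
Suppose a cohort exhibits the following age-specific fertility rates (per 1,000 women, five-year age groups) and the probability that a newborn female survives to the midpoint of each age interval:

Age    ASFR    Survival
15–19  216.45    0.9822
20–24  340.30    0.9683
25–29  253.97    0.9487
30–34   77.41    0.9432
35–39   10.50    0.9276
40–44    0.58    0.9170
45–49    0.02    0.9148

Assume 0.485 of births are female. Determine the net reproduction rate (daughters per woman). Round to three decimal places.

2.101

Proportion female at birth = 0.485.
Per-age-group product (5 × ASFR × survival probability):
  15–19: 5 × 216.45/1000 × 0.9822 = 1.06299
  20–24: 5 × 340.30/1000 × 0.9683 = 1.64756
  25–29: 5 × 253.97/1000 × 0.9487 = 1.20471
  30–34: 5 × 77.41/1000 × 0.9432 = 0.36507
  35–39: 5 × 10.50/1000 × 0.9276 = 0.04870
  40–44: 5 × 0.58/1000 × 0.9170 = 0.00266
  45–49: 5 × 0.02/1000 × 0.9148 = 0.00009
Sum = 4.33178
NRR = 0.485 × 4.33178 = 2.10091
An NRR exceeding 1 indicates intrinsic growth under these rates.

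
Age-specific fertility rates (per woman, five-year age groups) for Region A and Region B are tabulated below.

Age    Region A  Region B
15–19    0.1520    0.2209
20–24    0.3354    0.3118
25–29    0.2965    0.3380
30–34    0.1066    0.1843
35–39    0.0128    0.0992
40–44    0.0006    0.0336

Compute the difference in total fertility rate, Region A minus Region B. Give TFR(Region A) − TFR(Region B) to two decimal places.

-1.42

Region A:
  Sum of ASFRs = 0.1520 + 0.3354 + 0.2965 + 0.1066 + 0.0128 + 0.0006 = 0.9039
  TFR = 5 × 0.9039 = 4.5195
Region B:
  Sum of ASFRs = 0.2209 + 0.3118 + 0.3380 + 0.1843 + 0.0992 + 0.0336 = 1.1878
  TFR = 5 × 1.1878 = 5.939
Difference = 4.5195 − 5.939 = -1.4195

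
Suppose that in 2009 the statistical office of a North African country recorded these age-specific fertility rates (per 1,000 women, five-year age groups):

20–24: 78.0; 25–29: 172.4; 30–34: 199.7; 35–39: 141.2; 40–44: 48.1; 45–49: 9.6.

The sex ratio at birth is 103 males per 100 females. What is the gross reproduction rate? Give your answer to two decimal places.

Proportion female at birth = 100 / (100 + 103) = 0.49261.
Sum of ASFRs = 78.0 + 172.4 + 199.7 + 141.2 + 48.1 + 9.6 = 649.0
TFR = 5 × 649.0 / 1000 = 3.245
GRR = 0.49261 × 3.245 = 1.59852

1.60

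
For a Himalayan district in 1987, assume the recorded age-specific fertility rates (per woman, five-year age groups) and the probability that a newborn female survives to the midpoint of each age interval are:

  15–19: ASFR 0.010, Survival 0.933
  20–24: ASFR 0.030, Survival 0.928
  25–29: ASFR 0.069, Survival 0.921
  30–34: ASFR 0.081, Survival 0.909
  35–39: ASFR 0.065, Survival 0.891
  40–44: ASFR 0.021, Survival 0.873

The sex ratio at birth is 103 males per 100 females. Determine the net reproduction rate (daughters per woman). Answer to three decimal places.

Proportion female at birth = 100 / (100 + 103) = 0.49261.
Per-age-group product (5 × ASFR × survival probability):
  15–19: 5 × 0.010 × 0.933 = 0.04665
  20–24: 5 × 0.030 × 0.928 = 0.13920
  25–29: 5 × 0.069 × 0.921 = 0.31775
  30–34: 5 × 0.081 × 0.909 = 0.36815
  35–39: 5 × 0.065 × 0.891 = 0.28958
  40–44: 5 × 0.021 × 0.873 = 0.09167
Sum = 1.25300
NRR = 0.49261 × 1.25300 = 0.61724
An NRR under 1 implies long-run decline under these rates.

0.617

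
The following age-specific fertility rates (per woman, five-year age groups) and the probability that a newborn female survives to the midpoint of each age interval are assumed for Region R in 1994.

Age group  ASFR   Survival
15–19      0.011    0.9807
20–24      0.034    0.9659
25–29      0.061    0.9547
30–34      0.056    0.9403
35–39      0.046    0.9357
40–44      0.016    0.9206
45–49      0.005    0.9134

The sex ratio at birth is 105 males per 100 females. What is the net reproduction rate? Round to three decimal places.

0.529

Proportion female at birth = 100 / (100 + 105) = 0.48780.
Per-age-group product (5 × ASFR × survival probability):
  15–19: 5 × 0.011 × 0.9807 = 0.05394
  20–24: 5 × 0.034 × 0.9659 = 0.16420
  25–29: 5 × 0.061 × 0.9547 = 0.29118
  30–34: 5 × 0.056 × 0.9403 = 0.26328
  35–39: 5 × 0.046 × 0.9357 = 0.21521
  40–44: 5 × 0.016 × 0.9206 = 0.07365
  45–49: 5 × 0.005 × 0.9134 = 0.02284
Sum = 1.08430
NRR = 0.48780 × 1.08430 = 0.52892
With NRR below 1 the population is below replacement fertility.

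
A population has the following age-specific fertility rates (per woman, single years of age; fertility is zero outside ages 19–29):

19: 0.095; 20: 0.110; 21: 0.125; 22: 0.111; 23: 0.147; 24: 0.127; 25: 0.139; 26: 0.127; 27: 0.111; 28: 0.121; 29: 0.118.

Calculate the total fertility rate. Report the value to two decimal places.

1.33

Sum of ASFRs = 0.095 + 0.110 + 0.125 + 0.111 + 0.147 + 0.127 + 0.139 + 0.127 + 0.111 + 0.121 + 0.118 = 1.331
TFR = 1.331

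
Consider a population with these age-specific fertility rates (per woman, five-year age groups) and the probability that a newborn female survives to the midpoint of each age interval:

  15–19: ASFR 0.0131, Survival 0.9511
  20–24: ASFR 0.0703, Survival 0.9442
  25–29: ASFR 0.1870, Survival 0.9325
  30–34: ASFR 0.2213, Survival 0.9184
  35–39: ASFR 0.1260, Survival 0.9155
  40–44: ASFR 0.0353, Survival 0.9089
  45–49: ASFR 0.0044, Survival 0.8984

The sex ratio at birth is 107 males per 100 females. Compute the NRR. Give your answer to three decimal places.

1.468

Proportion female at birth = 100 / (100 + 107) = 0.48309.
Weighting each age-specific rate by interval width and survival:
  15–19: 5 × 0.0131 × 0.9511 = 0.06230
  20–24: 5 × 0.0703 × 0.9442 = 0.33189
  25–29: 5 × 0.1870 × 0.9325 = 0.87189
  30–34: 5 × 0.2213 × 0.9184 = 1.01621
  35–39: 5 × 0.1260 × 0.9155 = 0.57677
  40–44: 5 × 0.0353 × 0.9089 = 0.16042
  45–49: 5 × 0.0044 × 0.8984 = 0.01976
Sum = 3.03924
NRR = 0.48309 × 3.03924 = 1.46823
NRR > 1, so each generation more than replaces itself.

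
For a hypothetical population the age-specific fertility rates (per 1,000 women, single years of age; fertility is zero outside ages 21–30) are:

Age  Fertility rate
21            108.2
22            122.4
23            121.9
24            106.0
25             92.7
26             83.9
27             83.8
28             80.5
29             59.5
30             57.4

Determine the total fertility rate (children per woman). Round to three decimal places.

0.916

Sum of ASFRs = 108.2 + 122.4 + 121.9 + 106.0 + 92.7 + 83.9 + 83.8 + 80.5 + 59.5 + 57.4 = 916.3
TFR = 916.3 / 1000 = 0.9163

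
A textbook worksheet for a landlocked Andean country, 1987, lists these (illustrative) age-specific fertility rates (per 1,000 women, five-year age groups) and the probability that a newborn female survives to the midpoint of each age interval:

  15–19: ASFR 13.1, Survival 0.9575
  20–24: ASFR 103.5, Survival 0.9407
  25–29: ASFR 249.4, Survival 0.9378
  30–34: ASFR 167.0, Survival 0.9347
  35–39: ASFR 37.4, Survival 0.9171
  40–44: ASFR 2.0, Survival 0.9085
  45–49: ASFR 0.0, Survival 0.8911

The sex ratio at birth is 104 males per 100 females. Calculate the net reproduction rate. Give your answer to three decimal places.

Proportion female at birth = 100 / (100 + 104) = 0.49020.
Weighting each age-specific rate by interval width and survival:
  15–19: 5 × 13.1/1000 × 0.9575 = 0.06272
  20–24: 5 × 103.5/1000 × 0.9407 = 0.48681
  25–29: 5 × 249.4/1000 × 0.9378 = 1.16944
  30–34: 5 × 167.0/1000 × 0.9347 = 0.78047
  35–39: 5 × 37.4/1000 × 0.9171 = 0.17150
  40–44: 5 × 2.0/1000 × 0.9085 = 0.00909
  45–49: 5 × 0.0/1000 × 0.8911 = 0.00000
Sum = 2.68003
NRR = 0.49020 × 2.68003 = 1.31375

1.314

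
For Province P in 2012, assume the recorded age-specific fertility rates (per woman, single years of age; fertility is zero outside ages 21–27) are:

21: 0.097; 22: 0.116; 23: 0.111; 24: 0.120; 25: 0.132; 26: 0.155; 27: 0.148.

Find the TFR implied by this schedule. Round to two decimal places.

0.88

Sum of ASFRs = 0.097 + 0.116 + 0.111 + 0.120 + 0.132 + 0.155 + 0.148 = 0.879
TFR = 0.879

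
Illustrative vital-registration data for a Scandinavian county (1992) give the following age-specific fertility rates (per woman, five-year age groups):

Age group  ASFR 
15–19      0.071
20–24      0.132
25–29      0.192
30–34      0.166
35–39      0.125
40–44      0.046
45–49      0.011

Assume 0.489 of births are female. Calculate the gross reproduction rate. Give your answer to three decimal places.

1.817

Proportion female at birth = 0.489.
Sum of ASFRs = 0.071 + 0.132 + 0.192 + 0.166 + 0.125 + 0.046 + 0.011 = 0.743
TFR = 5 × 0.743 = 3.715
GRR = 0.489 × 3.715 = 1.81664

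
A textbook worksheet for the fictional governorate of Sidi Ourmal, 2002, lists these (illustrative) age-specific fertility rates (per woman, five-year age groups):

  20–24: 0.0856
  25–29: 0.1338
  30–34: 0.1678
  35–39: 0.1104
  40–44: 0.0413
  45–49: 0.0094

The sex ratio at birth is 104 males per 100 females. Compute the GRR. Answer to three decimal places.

Proportion female at birth = 100 / (100 + 104) = 0.49020.
Sum of ASFRs = 0.0856 + 0.1338 + 0.1678 + 0.1104 + 0.0413 + 0.0094 = 0.5483
TFR = 5 × 0.5483 = 2.7415
GRR = 0.49020 × 2.7415 = 1.34388

1.344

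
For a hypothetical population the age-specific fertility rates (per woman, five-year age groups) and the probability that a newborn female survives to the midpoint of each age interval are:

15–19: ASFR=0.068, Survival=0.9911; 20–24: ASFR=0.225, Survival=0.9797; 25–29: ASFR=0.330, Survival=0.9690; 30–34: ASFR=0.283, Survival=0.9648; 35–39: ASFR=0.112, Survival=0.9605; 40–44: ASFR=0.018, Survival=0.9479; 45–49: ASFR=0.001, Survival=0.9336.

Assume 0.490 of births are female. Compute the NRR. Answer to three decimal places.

2.465

Proportion female at birth = 0.490.
Each age group contributes 5 × ASFR × survival:
  15–19: 5 × 0.068 × 0.9911 = 0.33697
  20–24: 5 × 0.225 × 0.9797 = 1.10216
  25–29: 5 × 0.330 × 0.9690 = 1.59885
  30–34: 5 × 0.283 × 0.9648 = 1.36519
  35–39: 5 × 0.112 × 0.9605 = 0.53788
  40–44: 5 × 0.018 × 0.9479 = 0.08531
  45–49: 5 × 0.001 × 0.9336 = 0.00467
Sum = 5.03103
NRR = 0.490 × 5.03103 = 2.46520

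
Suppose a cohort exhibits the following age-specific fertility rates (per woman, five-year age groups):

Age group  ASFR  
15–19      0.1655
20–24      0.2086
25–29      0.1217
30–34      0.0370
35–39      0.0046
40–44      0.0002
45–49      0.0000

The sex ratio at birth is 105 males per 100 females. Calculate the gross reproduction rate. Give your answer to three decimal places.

1.311

Proportion female at birth = 100 / (100 + 105) = 0.48780.
Sum of ASFRs = 0.1655 + 0.2086 + 0.1217 + 0.0370 + 0.0046 + 0.0002 + 0.0000 = 0.5376
TFR = 5 × 0.5376 = 2.688
GRR = 0.48780 × 2.688 = 1.31121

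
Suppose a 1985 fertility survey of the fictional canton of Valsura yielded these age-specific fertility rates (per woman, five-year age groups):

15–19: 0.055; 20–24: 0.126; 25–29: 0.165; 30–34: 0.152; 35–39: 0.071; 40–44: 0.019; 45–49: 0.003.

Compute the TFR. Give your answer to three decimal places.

2.955

Sum of ASFRs = 0.055 + 0.126 + 0.165 + 0.152 + 0.071 + 0.019 + 0.003 = 0.591
TFR = 5 × 0.591 = 2.955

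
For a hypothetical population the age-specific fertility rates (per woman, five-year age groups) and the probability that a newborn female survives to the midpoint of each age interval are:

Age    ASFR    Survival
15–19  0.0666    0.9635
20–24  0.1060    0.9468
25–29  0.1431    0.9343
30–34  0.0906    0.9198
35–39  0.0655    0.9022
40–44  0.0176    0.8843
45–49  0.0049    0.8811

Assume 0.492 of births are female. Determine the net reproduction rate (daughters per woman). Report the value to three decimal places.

1.133

Proportion female at birth = 0.492.
Each age group contributes 5 × ASFR × survival:
  15–19: 5 × 0.0666 × 0.9635 = 0.32085
  20–24: 5 × 0.1060 × 0.9468 = 0.50180
  25–29: 5 × 0.1431 × 0.9343 = 0.66849
  30–34: 5 × 0.0906 × 0.9198 = 0.41667
  35–39: 5 × 0.0655 × 0.9022 = 0.29547
  40–44: 5 × 0.0176 × 0.8843 = 0.07782
  45–49: 5 × 0.0049 × 0.8811 = 0.02159
Sum = 2.30269
NRR = 0.492 × 2.30269 = 1.13292
NRR > 1, so each generation more than replaces itself.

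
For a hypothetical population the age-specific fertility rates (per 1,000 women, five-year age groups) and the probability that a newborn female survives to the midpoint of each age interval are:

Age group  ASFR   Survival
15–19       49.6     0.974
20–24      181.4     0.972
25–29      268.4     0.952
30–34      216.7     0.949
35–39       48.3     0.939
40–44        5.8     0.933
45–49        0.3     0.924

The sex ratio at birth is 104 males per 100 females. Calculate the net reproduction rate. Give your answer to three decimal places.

1.806

Proportion female at birth = 100 / (100 + 104) = 0.49020.
Weighting each age-specific rate by interval width and survival:
  15–19: 5 × 49.6/1000 × 0.974 = 0.24155
  20–24: 5 × 181.4/1000 × 0.972 = 0.88160
  25–29: 5 × 268.4/1000 × 0.952 = 1.27758
  30–34: 5 × 216.7/1000 × 0.949 = 1.02824
  35–39: 5 × 48.3/1000 × 0.939 = 0.22677
  40–44: 5 × 5.8/1000 × 0.933 = 0.02706
  45–49: 5 × 0.3/1000 × 0.924 = 0.00139
Sum = 3.68419
NRR = 0.49020 × 3.68419 = 1.80599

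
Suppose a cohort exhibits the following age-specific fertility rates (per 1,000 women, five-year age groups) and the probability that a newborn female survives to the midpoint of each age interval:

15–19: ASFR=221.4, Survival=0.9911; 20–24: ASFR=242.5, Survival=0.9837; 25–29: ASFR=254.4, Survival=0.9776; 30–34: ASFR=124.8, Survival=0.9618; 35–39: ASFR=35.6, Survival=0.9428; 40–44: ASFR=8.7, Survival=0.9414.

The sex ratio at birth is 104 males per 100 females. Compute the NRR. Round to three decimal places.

Proportion female at birth = 100 / (100 + 104) = 0.49020.
Survival-weighted fertility by age (5·fₓ·Sₓ):
  15–19: 5 × 221.4/1000 × 0.9911 = 1.09715
  20–24: 5 × 242.5/1000 × 0.9837 = 1.19274
  25–29: 5 × 254.4/1000 × 0.9776 = 1.24351
  30–34: 5 × 124.8/1000 × 0.9618 = 0.60016
  35–39: 5 × 35.6/1000 × 0.9428 = 0.16782
  40–44: 5 × 8.7/1000 × 0.9414 = 0.04095
Sum = 4.34233
NRR = 0.49020 × 4.34233 = 2.12861

2.129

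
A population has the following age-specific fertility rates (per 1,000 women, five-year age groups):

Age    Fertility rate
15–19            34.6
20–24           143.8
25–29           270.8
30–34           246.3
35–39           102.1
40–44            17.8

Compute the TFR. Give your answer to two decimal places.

Sum of ASFRs = 34.6 + 143.8 + 270.8 + 246.3 + 102.1 + 17.8 = 815.4
TFR = 5 × 815.4 / 1000 = 4.077

4.08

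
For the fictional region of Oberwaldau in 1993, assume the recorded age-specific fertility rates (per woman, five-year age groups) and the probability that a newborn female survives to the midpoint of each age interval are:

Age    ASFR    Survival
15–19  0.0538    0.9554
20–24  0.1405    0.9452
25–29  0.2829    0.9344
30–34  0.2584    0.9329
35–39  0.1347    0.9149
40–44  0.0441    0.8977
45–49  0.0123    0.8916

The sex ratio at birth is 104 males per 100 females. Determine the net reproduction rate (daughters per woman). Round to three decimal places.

2.116

Proportion female at birth = 100 / (100 + 104) = 0.49020.
Each age group contributes 5 × ASFR × survival:
  15–19: 5 × 0.0538 × 0.9554 = 0.25700
  20–24: 5 × 0.1405 × 0.9452 = 0.66400
  25–29: 5 × 0.2829 × 0.9344 = 1.32171
  30–34: 5 × 0.2584 × 0.9329 = 1.20531
  35–39: 5 × 0.1347 × 0.9149 = 0.61619
  40–44: 5 × 0.0441 × 0.8977 = 0.19794
  45–49: 5 × 0.0123 × 0.8916 = 0.05483
Sum = 4.31698
NRR = 0.49020 × 4.31698 = 2.11618
With NRR above 1 the population is above replacement fertility.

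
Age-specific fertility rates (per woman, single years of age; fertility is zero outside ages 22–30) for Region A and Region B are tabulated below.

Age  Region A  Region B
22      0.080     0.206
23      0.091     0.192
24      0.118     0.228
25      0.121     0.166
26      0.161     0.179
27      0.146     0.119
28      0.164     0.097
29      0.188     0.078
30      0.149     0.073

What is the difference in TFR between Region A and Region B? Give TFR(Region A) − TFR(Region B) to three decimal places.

-0.120

Region A:
  Sum of ASFRs = 0.080 + 0.091 + 0.118 + 0.121 + 0.161 + 0.146 + 0.164 + 0.188 + 0.149 = 1.218
  TFR = 1.218
Region B:
  Sum of ASFRs = 0.206 + 0.192 + 0.228 + 0.166 + 0.179 + 0.119 + 0.097 + 0.078 + 0.073 = 1.338
  TFR = 1.338
Difference = 1.218 − 1.338 = -0.12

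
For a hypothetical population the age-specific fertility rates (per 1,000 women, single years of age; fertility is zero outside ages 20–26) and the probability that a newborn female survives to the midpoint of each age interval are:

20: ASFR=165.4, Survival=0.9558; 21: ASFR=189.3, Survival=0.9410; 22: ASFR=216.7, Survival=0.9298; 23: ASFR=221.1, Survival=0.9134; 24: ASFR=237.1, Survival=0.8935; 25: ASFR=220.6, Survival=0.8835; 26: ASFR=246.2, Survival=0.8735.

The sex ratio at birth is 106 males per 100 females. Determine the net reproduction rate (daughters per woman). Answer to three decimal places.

0.661

Proportion female at birth = 100 / (100 + 106) = 0.48544.
Per-age-group product (1 × ASFR × survival probability):
  20: 1 × 165.4/1000 × 0.9558 = 0.15809
  21: 1 × 189.3/1000 × 0.9410 = 0.17813
  22: 1 × 216.7/1000 × 0.9298 = 0.20149
  23: 1 × 221.1/1000 × 0.9134 = 0.20195
  24: 1 × 237.1/1000 × 0.8935 = 0.21185
  25: 1 × 220.6/1000 × 0.8835 = 0.19490
  26: 1 × 246.2/1000 × 0.8735 = 0.21506
Sum = 1.36147
NRR = 0.48544 × 1.36147 = 0.66091
NRR < 1, so the cohort does not fully replace itself.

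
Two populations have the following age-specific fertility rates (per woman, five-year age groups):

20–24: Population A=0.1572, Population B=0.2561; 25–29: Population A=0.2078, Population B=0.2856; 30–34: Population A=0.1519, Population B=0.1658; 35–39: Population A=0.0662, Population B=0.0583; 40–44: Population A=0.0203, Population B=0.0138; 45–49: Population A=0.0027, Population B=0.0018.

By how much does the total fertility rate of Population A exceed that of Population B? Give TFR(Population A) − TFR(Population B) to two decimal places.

Population A:
  Sum of ASFRs = 0.1572 + 0.2078 + 0.1519 + 0.0662 + 0.0203 + 0.0027 = 0.6061
  TFR = 5 × 0.6061 = 3.0305
Population B:
  Sum of ASFRs = 0.2561 + 0.2856 + 0.1658 + 0.0583 + 0.0138 + 0.0018 = 0.7814
  TFR = 5 × 0.7814 = 3.907
Difference = 3.0305 − 3.907 = -0.8765

-0.88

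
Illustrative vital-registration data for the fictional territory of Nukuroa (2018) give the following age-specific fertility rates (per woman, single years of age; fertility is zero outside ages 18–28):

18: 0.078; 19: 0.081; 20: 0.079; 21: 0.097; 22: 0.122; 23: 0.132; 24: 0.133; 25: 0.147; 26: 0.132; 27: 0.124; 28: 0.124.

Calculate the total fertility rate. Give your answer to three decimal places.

1.249

Sum of ASFRs = 0.078 + 0.081 + 0.079 + 0.097 + 0.122 + 0.132 + 0.133 + 0.147 + 0.132 + 0.124 + 0.124 = 1.249
TFR = 1.249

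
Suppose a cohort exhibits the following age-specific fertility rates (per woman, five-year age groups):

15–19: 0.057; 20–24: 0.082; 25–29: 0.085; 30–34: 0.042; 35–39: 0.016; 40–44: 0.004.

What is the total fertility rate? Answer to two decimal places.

Sum of ASFRs = 0.057 + 0.082 + 0.085 + 0.042 + 0.016 + 0.004 = 0.286
TFR = 5 × 0.286 = 1.43

1.43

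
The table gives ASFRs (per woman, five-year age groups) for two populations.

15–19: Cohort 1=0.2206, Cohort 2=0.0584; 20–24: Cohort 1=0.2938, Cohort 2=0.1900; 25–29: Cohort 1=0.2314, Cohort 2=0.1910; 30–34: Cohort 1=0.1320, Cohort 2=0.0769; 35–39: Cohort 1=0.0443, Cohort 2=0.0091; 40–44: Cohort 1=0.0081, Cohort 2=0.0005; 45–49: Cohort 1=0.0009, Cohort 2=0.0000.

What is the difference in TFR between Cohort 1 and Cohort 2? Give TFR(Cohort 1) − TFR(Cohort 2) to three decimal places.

2.026

Cohort 1:
  Sum of ASFRs = 0.2206 + 0.2938 + 0.2314 + 0.1320 + 0.0443 + 0.0081 + 0.0009 = 0.9311
  TFR = 5 × 0.9311 = 4.6555
Cohort 2:
  Sum of ASFRs = 0.0584 + 0.1900 + 0.1910 + 0.0769 + 0.0091 + 0.0005 + 0.0000 = 0.5259
  TFR = 5 × 0.5259 = 2.6295
Difference = 4.6555 − 2.6295 = 2.026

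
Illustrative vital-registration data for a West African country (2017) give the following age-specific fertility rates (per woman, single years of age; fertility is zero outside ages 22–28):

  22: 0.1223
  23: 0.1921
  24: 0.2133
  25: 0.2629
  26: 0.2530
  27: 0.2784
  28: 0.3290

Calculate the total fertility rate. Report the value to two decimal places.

Sum of ASFRs = 0.1223 + 0.1921 + 0.2133 + 0.2629 + 0.2530 + 0.2784 + 0.3290 = 1.6510
TFR = 1.651

1.65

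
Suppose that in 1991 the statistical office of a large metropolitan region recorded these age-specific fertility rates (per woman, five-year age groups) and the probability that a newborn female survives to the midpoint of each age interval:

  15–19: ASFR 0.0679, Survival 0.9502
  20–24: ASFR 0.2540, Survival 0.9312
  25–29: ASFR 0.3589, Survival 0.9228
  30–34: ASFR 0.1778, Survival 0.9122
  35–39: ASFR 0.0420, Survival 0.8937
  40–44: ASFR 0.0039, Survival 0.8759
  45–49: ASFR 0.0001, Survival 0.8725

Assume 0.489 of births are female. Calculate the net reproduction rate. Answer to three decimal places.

Proportion female at birth = 0.489.
Survival-weighted fertility by age (5·fₓ·Sₓ):
  15–19: 5 × 0.0679 × 0.9502 = 0.32259
  20–24: 5 × 0.2540 × 0.9312 = 1.18262
  25–29: 5 × 0.3589 × 0.9228 = 1.65596
  30–34: 5 × 0.1778 × 0.9122 = 0.81095
  35–39: 5 × 0.0420 × 0.8937 = 0.18768
  40–44: 5 × 0.0039 × 0.8759 = 0.01708
  45–49: 5 × 0.0001 × 0.8725 = 0.00044
Sum = 4.17732
NRR = 0.489 × 4.17732 = 2.04271
With NRR above 1 the population is above replacement fertility.

2.043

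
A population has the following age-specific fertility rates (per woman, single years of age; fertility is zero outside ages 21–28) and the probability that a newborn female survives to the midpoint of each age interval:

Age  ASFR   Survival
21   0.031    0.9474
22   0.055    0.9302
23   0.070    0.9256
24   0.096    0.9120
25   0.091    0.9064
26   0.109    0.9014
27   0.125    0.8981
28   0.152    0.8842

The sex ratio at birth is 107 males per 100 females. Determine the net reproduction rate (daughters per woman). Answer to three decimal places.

0.319

Proportion female at birth = 100 / (100 + 107) = 0.48309.
Each age group contributes 1 × ASFR × survival:
  21: 1 × 0.031 × 0.9474 = 0.02937
  22: 1 × 0.055 × 0.9302 = 0.05116
  23: 1 × 0.070 × 0.9256 = 0.06479
  24: 1 × 0.096 × 0.9120 = 0.08755
  25: 1 × 0.091 × 0.9064 = 0.08248
  26: 1 × 0.109 × 0.9014 = 0.09825
  27: 1 × 0.125 × 0.8981 = 0.11226
  28: 1 × 0.152 × 0.8842 = 0.13440
Sum = 0.66026
NRR = 0.48309 × 0.66026 = 0.31897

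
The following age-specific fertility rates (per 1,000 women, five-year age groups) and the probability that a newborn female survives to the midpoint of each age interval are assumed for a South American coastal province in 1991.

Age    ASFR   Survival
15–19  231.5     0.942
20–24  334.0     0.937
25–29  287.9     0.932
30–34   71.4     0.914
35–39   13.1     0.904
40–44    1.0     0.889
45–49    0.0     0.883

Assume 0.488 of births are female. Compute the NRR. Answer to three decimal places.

2.141

Proportion female at birth = 0.488.
Survival-weighted fertility by age (5·fₓ·Sₓ):
  15–19: 5 × 231.5/1000 × 0.942 = 1.09037
  20–24: 5 × 334.0/1000 × 0.937 = 1.56479
  25–29: 5 × 287.9/1000 × 0.932 = 1.34161
  30–34: 5 × 71.4/1000 × 0.914 = 0.32630
  35–39: 5 × 13.1/1000 × 0.904 = 0.05921
  40–44: 5 × 1.0/1000 × 0.889 = 0.00445
  45–49: 5 × 0.0/1000 × 0.883 = 0.00000
Sum = 4.38673
NRR = 0.488 × 4.38673 = 2.14072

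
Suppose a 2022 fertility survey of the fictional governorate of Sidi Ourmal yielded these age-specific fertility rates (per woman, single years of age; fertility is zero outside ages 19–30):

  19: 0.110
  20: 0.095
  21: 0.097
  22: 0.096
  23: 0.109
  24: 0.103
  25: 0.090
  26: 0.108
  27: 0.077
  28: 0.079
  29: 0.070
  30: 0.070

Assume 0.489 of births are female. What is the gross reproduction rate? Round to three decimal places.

Proportion female at birth = 0.489.
Sum of ASFRs = 0.110 + 0.095 + 0.097 + 0.096 + 0.109 + 0.103 + 0.090 + 0.108 + 0.077 + 0.079 + 0.070 + 0.070 = 1.104
TFR = 1.104
GRR = 0.489 × 1.104 = 0.53986

0.540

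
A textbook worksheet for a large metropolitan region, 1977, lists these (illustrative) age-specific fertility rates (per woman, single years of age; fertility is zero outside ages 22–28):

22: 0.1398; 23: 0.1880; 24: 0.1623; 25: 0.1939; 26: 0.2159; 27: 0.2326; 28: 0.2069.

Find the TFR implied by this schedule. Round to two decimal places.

1.34

Sum of ASFRs = 0.1398 + 0.1880 + 0.1623 + 0.1939 + 0.2159 + 0.2326 + 0.2069 = 1.3394
TFR = 1.3394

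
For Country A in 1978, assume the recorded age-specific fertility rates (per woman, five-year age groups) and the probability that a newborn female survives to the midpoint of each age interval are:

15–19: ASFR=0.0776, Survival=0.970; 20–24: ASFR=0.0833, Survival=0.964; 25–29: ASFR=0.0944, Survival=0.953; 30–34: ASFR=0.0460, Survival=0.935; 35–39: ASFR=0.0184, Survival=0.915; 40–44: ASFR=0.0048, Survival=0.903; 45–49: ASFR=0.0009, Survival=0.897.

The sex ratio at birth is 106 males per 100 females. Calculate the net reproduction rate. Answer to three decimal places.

Proportion female at birth = 100 / (100 + 106) = 0.48544.
Each age group contributes 5 × ASFR × survival:
  15–19: 5 × 0.0776 × 0.970 = 0.37636
  20–24: 5 × 0.0833 × 0.964 = 0.40151
  25–29: 5 × 0.0944 × 0.953 = 0.44982
  30–34: 5 × 0.0460 × 0.935 = 0.21505
  35–39: 5 × 0.0184 × 0.915 = 0.08418
  40–44: 5 × 0.0048 × 0.903 = 0.02167
  45–49: 5 × 0.0009 × 0.897 = 0.00404
Sum = 1.55263
NRR = 0.48544 × 1.55263 = 0.75371

0.754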